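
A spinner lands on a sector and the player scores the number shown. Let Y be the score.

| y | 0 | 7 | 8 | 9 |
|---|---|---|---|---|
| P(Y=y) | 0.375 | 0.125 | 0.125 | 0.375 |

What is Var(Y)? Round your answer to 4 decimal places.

E[Y] = (0)(0.375) + (7)(0.125) + (8)(0.125) + (9)(0.375) = 5.25
E[Y²] = (0)²(0.375) + (7)²(0.125) + (8)²(0.125) + (9)²(0.375) = 44.5
Var(Y) = E[Y²] − (E[Y])² = 44.5 − (5.25)² = 16.9375

16.9375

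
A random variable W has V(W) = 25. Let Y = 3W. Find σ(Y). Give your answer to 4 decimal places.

15.0000

V(3W) = (3)²·25 = 225
σ(Y) = √225 ≈ 15.0000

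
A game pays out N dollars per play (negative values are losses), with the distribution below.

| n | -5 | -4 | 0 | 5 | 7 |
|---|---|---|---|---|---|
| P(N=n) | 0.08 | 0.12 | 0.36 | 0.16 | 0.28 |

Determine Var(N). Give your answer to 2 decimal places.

E[N] = (-5)(0.08) + (-4)(0.12) + (0)(0.36) + (5)(0.16) + (7)(0.28) = 1.88
E[N²] = (-5)²(0.08) + (-4)²(0.12) + (0)²(0.36) + (5)²(0.16) + (7)²(0.28) = 21.64
Var(N) = E[N²] − (E[N])² = 21.64 − (1.88)² = 18.1056

18.11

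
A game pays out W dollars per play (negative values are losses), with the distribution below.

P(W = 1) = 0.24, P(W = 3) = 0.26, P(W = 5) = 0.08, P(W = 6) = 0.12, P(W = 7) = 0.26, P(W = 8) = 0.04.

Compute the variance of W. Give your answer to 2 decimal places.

E[W] = (1)(0.24) + (3)(0.26) + (5)(0.08) + (6)(0.12) + (7)(0.26) + (8)(0.04) = 4.28
E[W²] = (1)²(0.24) + (3)²(0.26) + (5)²(0.08) + (6)²(0.12) + (7)²(0.26) + (8)²(0.04) = 24.2
Var(W) = E[W²] − (E[W])² = 24.2 − (4.28)² = 5.8816

5.88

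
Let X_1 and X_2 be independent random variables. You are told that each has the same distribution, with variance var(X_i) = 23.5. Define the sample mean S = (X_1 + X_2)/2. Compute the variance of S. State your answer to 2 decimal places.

By independence, var(S) = (0.5)²var(X_1) + (0.5)²var(X_2)
= (0.5)²·23.5 + (0.5)²·23.5 = 11.75

11.75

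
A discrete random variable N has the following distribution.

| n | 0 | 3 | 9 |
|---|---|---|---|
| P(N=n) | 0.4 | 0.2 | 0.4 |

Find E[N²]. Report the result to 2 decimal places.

E[N²] = (0)²(0.4) + (3)²(0.2) + (9)²(0.4) = 34.2

34.20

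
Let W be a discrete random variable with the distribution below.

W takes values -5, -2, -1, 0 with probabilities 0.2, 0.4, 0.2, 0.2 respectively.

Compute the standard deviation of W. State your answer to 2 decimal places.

E[W] = (-5)(0.2) + (-2)(0.4) + (-1)(0.2) + (0)(0.2) = -2
E[W²] = (-5)²(0.2) + (-2)²(0.4) + (-1)²(0.2) + (0)²(0.2) = 6.8
Var(W) = E[W²] − (E[W])² = 6.8 − (-2)² = 2.8
σ(W) = √2.8 ≈ 1.67

1.67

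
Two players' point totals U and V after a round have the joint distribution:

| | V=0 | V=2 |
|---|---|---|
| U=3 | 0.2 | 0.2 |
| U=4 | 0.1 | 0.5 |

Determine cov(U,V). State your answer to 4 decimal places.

0.1600

E[U] = 3.6,  E[V] = 1.4
E[UV] = 5.2
cov(U,V) = E[UV] − E[U]E[V] = 5.2 − (3.6)(1.4) = 0.16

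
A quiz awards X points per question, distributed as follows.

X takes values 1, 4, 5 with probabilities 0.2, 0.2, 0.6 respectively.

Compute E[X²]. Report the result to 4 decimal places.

E[X²] = (1)²(0.2) + (4)²(0.2) + (5)²(0.6) = 18.4

18.4000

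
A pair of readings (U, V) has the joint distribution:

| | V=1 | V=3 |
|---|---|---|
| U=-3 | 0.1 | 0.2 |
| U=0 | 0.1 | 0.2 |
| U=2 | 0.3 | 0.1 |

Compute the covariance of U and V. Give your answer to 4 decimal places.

E[U] = -0.1,  E[V] = 2
E[UV] = -0.9
cov(U,V) = E[UV] − E[U]E[V] = -0.9 − (-0.1)(2) = -0.7

-0.7000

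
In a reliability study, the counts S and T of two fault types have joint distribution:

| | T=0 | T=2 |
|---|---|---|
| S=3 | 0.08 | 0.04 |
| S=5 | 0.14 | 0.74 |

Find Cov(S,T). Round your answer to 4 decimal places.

E[S] = 4.76,  E[T] = 1.56
E[ST] = 7.64
Cov(S,T) = E[ST] − E[S]E[T] = 7.64 − (4.76)(1.56) = 0.2144

0.2144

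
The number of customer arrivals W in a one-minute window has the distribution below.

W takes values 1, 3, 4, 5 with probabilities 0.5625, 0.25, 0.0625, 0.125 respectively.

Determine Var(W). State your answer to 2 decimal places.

2.15

E[W] = (1)(0.5625) + (3)(0.25) + (4)(0.0625) + (5)(0.125) = 2.1875
E[W²] = (1)²(0.5625) + (3)²(0.25) + (4)²(0.0625) + (5)²(0.125) = 6.9375
Var(W) = E[W²] − (E[W])² = 6.9375 − (2.1875)² = 2.15234375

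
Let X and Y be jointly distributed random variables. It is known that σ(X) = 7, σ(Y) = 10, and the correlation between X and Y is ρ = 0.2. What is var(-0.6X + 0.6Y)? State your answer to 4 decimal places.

43.5600

var(X) = (7)² = 49;  var(Y) = (10)² = 100
Cov(X,Y) = ρ·σ(X)·σ(Y) = 0.2·7·10 = 14
var(-0.6X + 0.6Y) = (-0.6)²·var(X) + (0.6)²·var(Y) + 2·(-0.6)·(0.6)·Cov(X,Y)
= 0.36·49 + 0.36·100 + -0.72·14 = 43.56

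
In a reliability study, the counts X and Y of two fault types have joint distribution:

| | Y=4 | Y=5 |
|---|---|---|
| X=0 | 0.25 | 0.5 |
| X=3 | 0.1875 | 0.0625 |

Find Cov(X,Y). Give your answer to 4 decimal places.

-0.2344

E[X] = 0.75,  E[Y] = 4.5625
E[XY] = 3.1875
Cov(X,Y) = E[XY] − E[X]E[Y] = 3.1875 − (0.75)(4.5625) = -0.234375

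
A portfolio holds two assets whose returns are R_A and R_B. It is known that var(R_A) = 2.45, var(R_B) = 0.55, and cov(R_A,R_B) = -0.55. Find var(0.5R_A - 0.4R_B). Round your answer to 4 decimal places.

var(0.5R_A - 0.4R_B) = (0.5)²·var(R_A) + (-0.4)²·var(R_B) + 2·(0.5)·(-0.4)·cov(R_A,R_B)
= 0.25·2.45 + 0.16·0.55 + -0.4·-0.55 = 0.9205

0.9205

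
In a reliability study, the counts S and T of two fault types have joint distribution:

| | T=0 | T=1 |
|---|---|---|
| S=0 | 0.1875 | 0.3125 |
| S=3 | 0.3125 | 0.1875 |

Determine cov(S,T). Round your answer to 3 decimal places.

-0.188

E[S] = 1.5,  E[T] = 0.5
E[ST] = 0.5625
cov(S,T) = E[ST] − E[S]E[T] = 0.5625 − (1.5)(0.5) = -0.1875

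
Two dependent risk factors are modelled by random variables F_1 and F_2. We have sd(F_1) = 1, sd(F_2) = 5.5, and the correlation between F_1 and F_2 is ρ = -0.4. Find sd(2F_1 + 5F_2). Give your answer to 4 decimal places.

Var(F_1) = (1)² = 1;  Var(F_2) = (5.5)² = 30.25
Cov(F_1,F_2) = ρ·sd(F_1)·sd(F_2) = -0.4·1·5.5 = -2.2
Var(2F_1 + 5F_2) = (2)²·Var(F_1) + (5)²·Var(F_2) + 2·(2)·(5)·Cov(F_1,F_2)
= 4·1 + 25·30.25 + 20·-2.2 = 716.25
sd(2F_1 + 5F_2) = √716.25 ≈ 26.7628

26.7628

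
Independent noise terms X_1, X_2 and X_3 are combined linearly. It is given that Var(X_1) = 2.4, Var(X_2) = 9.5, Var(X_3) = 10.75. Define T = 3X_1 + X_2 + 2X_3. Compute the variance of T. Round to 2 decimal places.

By independence, Var(T) = (3)²Var(X_1) + (1)²Var(X_2) + (2)²Var(X_3)
= (3)²·2.4 + (1)²·9.5 + (2)²·10.75 = 74.1

74.10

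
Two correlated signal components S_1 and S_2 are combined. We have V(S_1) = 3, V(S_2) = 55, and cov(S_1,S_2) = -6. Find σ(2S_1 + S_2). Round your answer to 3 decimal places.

V(2S_1 + S_2) = (2)²·V(S_1) + (1)²·V(S_2) + 2·(2)·(1)·cov(S_1,S_2)
= 4·3 + 1·55 + 4·-6 = 43
σ(2S_1 + S_2) = √43 ≈ 6.557

6.557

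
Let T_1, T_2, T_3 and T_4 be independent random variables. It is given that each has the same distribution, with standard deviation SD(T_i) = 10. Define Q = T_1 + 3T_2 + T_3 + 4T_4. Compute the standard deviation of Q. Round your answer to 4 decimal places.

51.9615

V(T_i) = (10)² = 100
By independence, V(Q) = (1)²V(T_1) + (3)²V(T_2) + (1)²V(T_3) + (4)²V(T_4)
= (1)²·100 + (3)²·100 + (1)²·100 + (4)²·100 = 2700
SD(Q) = √2700 ≈ 51.9615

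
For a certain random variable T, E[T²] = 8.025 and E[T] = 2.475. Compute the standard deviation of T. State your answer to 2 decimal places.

1.38

Var(T) = 8.025 − (2.475)² = 1.899375
σ(T) = √1.899375 ≈ 1.38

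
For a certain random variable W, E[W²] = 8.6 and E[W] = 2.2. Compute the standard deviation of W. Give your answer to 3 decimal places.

Var(W) = 8.6 − (2.2)² = 3.76
σ(W) = √3.76 ≈ 1.939

1.939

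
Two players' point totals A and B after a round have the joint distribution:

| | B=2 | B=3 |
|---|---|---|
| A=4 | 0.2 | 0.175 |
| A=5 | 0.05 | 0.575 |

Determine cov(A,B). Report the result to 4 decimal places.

E[A] = 4.625,  E[B] = 2.75
E[AB] = 12.825
cov(A,B) = E[AB] − E[A]E[B] = 12.825 − (4.625)(2.75) = 0.10625

0.1063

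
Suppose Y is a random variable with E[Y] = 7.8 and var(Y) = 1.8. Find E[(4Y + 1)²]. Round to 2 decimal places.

1065.64

E[4Y + 1] = 4·7.8 + 1 = 32.2
var(4Y + 1) = (4)²·1.8 = 28.8
E[(4Y + 1)²] = var((4Y + 1)) + (E[(4Y + 1)])² = 28.8 + (32.2)² = 1065.64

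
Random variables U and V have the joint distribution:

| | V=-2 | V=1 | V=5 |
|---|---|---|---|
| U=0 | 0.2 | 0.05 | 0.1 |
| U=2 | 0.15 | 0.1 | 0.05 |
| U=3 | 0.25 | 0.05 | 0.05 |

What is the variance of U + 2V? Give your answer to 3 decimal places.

E[U] = 1.65,  E[V] = 0,  E[UV] = -0.5
Var(U) = 4.35 − (1.65)² = 1.6275;  Var(V) = 7.6 − (0)² = 7.6
Cov(U,V) = -0.5 − (1.65)(0) = -0.5
Var(U + 2V) = (1)²·1.6275 + (2)²·7.6 + 2·(1)·(2)·-0.5 = 30.0275

30.028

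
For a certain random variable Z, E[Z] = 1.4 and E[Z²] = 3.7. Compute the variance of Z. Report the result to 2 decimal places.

1.74

V(Z) = 3.7 − (1.4)² = 1.74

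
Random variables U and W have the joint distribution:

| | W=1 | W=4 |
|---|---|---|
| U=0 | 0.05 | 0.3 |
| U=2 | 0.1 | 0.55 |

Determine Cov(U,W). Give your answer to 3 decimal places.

E[U] = 1.3,  E[W] = 3.55
E[UW] = 4.6
Cov(U,W) = E[UW] − E[U]E[W] = 4.6 − (1.3)(3.55) = -0.015

-0.015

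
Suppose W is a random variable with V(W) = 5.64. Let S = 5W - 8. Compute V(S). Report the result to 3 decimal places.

V(5W - 8) = (5)²·V(W) = 25·5.64 = 141

141.000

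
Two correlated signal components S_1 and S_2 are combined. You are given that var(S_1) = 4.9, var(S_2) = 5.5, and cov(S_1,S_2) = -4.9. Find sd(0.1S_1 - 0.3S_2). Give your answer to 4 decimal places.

0.9154

var(0.1S_1 - 0.3S_2) = (0.1)²·var(S_1) + (-0.3)²·var(S_2) + 2·(0.1)·(-0.3)·cov(S_1,S_2)
= 0.01·4.9 + 0.09·5.5 + -0.06·-4.9 = 0.838
sd(0.1S_1 - 0.3S_2) = √0.838 ≈ 0.9154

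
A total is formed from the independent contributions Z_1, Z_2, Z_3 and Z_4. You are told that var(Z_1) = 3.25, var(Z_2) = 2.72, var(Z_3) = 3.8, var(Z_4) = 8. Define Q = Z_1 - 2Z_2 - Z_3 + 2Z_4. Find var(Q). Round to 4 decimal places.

49.9300

By independence, var(Q) = (1)²var(Z_1) + (-2)²var(Z_2) + (-1)²var(Z_3) + (2)²var(Z_4)
= (1)²·3.25 + (-2)²·2.72 + (-1)²·3.8 + (2)²·8 = 49.93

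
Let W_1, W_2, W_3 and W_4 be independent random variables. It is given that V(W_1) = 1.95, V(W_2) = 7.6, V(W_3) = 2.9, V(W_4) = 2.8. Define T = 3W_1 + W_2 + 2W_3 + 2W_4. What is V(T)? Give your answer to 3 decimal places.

47.950

By independence, V(T) = (3)²V(W_1) + (1)²V(W_2) + (2)²V(W_3) + (2)²V(W_4)
= (3)²·1.95 + (1)²·7.6 + (2)²·2.9 + (2)²·2.8 = 47.95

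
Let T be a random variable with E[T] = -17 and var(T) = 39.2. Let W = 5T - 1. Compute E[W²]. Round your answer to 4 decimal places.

8376.0000

E[5T - 1] = 5·-17 − 1 = -86
var(5T - 1) = (5)²·39.2 = 980
E[W²] = var(W) + (E[W])² = 980 + (-86)² = 8376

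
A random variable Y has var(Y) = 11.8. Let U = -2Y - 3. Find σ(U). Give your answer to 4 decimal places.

6.8702

var(-2Y - 3) = (-2)²·11.8 = 47.2
σ(U) = √47.2 ≈ 6.8702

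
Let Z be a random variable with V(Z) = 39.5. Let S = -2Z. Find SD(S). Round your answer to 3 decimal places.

12.570

V(-2Z) = (-2)²·39.5 = 158
SD(S) = √158 ≈ 12.570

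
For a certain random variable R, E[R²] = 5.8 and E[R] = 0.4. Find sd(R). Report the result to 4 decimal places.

2.3749

V(R) = 5.8 − (0.4)² = 5.64
sd(R) = √5.64 ≈ 2.3749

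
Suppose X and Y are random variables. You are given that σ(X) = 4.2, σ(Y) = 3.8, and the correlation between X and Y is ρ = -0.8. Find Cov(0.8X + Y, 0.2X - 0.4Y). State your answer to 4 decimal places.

V(X) = (4.2)² = 17.64;  V(Y) = (3.8)² = 14.44
Cov(X,Y) = ρ·σ(X)·σ(Y) = -0.8·4.2·3.8 = -12.768
Cov(0.8X + Y, 0.2X - 0.4Y) = (0.8)(0.2)V(X) + (1)(-0.4)V(Y) + [(0.8)(-0.4) + (1)(0.2)]Cov(X,Y)
= 0.16·17.64 + -0.4·14.44 + -0.12·-12.768 = -1.42144

-1.4214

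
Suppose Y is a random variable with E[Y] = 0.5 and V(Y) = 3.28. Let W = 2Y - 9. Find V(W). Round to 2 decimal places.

13.12

V(2Y - 9) = (2)²·V(Y) = 4·3.28 = 13.12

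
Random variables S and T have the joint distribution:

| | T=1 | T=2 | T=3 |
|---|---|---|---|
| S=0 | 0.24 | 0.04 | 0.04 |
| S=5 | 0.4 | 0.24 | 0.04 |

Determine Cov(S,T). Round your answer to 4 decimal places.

0.1040

E[S] = 3.4,  E[T] = 1.44
E[ST] = 5
Cov(S,T) = E[ST] − E[S]E[T] = 5 − (3.4)(1.44) = 0.104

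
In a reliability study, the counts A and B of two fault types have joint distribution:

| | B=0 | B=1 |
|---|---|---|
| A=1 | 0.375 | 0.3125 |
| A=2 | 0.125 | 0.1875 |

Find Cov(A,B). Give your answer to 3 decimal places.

0.031

E[A] = 1.3125,  E[B] = 0.5
E[AB] = 0.6875
Cov(A,B) = E[AB] − E[A]E[B] = 0.6875 − (1.3125)(0.5) = 0.03125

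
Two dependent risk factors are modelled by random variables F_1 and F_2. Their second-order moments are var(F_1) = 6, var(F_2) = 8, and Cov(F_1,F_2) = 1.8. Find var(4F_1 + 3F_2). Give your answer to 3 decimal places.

var(4F_1 + 3F_2) = (4)²·var(F_1) + (3)²·var(F_2) + 2·(4)·(3)·Cov(F_1,F_2)
= 16·6 + 9·8 + 24·1.8 = 211.2

211.200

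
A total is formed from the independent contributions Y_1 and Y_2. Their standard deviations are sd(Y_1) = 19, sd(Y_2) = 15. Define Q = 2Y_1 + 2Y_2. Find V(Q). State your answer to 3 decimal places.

V(Y_1) = 361, V(Y_2) = 225
By independence, V(Q) = (2)²V(Y_1) + (2)²V(Y_2)
= (2)²·361 + (2)²·225 = 2344

2344.000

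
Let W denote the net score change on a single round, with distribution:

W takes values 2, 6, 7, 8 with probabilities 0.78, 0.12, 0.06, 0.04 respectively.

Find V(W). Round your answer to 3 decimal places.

3.820

E[W] = (2)(0.78) + (6)(0.12) + (7)(0.06) + (8)(0.04) = 3.02
E[W²] = (2)²(0.78) + (6)²(0.12) + (7)²(0.06) + (8)²(0.04) = 12.94
V(W) = E[W²] − (E[W])² = 12.94 − (3.02)² = 3.8196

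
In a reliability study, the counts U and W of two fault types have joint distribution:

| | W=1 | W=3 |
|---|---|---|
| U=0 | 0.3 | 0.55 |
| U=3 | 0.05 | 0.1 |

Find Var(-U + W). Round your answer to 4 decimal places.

E[U] = 0.45,  E[W] = 2.3,  E[UW] = 1.05
Var(U) = 1.35 − (0.45)² = 1.1475;  Var(W) = 6.2 − (2.3)² = 0.91
cov(U,W) = 1.05 − (0.45)(2.3) = 0.015
Var(-U + W) = (-1)²·1.1475 + (1)²·0.91 + 2·(-1)·(1)·0.015 = 2.0275

2.0275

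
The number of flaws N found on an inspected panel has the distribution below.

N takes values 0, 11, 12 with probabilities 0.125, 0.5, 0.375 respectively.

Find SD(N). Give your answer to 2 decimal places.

E[N] = (0)(0.125) + (11)(0.5) + (12)(0.375) = 10
E[N²] = (0)²(0.125) + (11)²(0.5) + (12)²(0.375) = 114.5
V(N) = E[N²] − (E[N])² = 114.5 − (10)² = 14.5
SD(N) = √14.5 ≈ 3.81

3.81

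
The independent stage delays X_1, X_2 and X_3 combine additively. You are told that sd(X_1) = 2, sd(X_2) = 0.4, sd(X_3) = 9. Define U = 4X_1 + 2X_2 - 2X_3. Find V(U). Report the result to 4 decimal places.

388.6400

V(X_1) = 4, V(X_2) = 0.16, V(X_3) = 81
By independence, V(U) = (4)²V(X_1) + (2)²V(X_2) + (-2)²V(X_3)
= (4)²·4 + (2)²·0.16 + (-2)²·81 = 388.64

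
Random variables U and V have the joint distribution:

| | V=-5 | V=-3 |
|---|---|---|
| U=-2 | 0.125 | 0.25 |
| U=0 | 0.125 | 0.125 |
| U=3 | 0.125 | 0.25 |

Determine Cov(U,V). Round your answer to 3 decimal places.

0.031

E[U] = 0.375,  E[V] = -3.75
E[UV] = -1.375
Cov(U,V) = E[UV] − E[U]E[V] = -1.375 − (0.375)(-3.75) = 0.03125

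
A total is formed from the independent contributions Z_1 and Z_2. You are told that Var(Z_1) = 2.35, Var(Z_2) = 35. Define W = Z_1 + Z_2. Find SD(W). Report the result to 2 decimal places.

6.11

By independence, Var(W) = (1)²Var(Z_1) + (1)²Var(Z_2)
= (1)²·2.35 + (1)²·35 = 37.35
SD(W) = √37.35 ≈ 6.11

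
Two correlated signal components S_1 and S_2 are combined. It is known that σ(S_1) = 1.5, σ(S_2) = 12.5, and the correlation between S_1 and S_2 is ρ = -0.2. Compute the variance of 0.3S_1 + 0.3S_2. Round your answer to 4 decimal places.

13.5900

Var(S_1) = (1.5)² = 2.25;  Var(S_2) = (12.5)² = 156.25
Cov(S_1,S_2) = ρ·σ(S_1)·σ(S_2) = -0.2·1.5·12.5 = -3.75
Var(0.3S_1 + 0.3S_2) = (0.3)²·Var(S_1) + (0.3)²·Var(S_2) + 2·(0.3)·(0.3)·Cov(S_1,S_2)
= 0.09·2.25 + 0.09·156.25 + 0.18·-3.75 = 13.59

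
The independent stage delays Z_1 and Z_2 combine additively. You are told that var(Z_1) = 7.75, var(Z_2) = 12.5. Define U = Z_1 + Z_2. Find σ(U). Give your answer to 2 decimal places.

By independence, var(U) = (1)²var(Z_1) + (1)²var(Z_2)
= (1)²·7.75 + (1)²·12.5 = 20.25
σ(U) = √20.25 ≈ 4.50

4.50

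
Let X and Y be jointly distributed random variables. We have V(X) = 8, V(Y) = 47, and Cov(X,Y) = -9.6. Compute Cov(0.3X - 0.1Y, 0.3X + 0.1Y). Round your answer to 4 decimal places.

Cov(0.3X - 0.1Y, 0.3X + 0.1Y) = (0.3)(0.3)V(X) + (-0.1)(0.1)V(Y) + [(0.3)(0.1) + (-0.1)(0.3)]Cov(X,Y)
= 0.09·8 + -0.01·47 + 0·-9.6 = 0.25

0.2500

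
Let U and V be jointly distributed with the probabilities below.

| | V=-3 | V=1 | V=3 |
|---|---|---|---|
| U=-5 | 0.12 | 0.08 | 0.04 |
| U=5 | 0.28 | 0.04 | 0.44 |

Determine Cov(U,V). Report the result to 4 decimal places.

E[U] = 2.6,  E[V] = 0.36
E[UV] = 3.4
Cov(U,V) = E[UV] − E[U]E[V] = 3.4 − (2.6)(0.36) = 2.464

2.4640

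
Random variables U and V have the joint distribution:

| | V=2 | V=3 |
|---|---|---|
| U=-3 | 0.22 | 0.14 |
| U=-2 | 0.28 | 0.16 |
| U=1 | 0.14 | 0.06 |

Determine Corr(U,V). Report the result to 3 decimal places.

-0.067

E[U] = -1.76,  E[V] = 2.36
E[UV] = -4.2
Cov(U,V) = E[UV] − E[U]E[V] = -4.2 − (-1.76)(2.36) = -0.0464
Var(U) = 2.1024,  Var(V) = 0.2304
ρ = -0.0464 / √(2.1024·0.2304) ≈ -0.067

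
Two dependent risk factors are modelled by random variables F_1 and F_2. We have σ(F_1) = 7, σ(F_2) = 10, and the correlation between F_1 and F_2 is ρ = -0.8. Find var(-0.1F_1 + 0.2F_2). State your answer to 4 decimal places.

var(F_1) = (7)² = 49;  var(F_2) = (10)² = 100
Cov(F_1,F_2) = ρ·σ(F_1)·σ(F_2) = -0.8·7·10 = -56
var(-0.1F_1 + 0.2F_2) = (-0.1)²·var(F_1) + (0.2)²·var(F_2) + 2·(-0.1)·(0.2)·Cov(F_1,F_2)
= 0.01·49 + 0.04·100 + -0.04·-56 = 6.73

6.7300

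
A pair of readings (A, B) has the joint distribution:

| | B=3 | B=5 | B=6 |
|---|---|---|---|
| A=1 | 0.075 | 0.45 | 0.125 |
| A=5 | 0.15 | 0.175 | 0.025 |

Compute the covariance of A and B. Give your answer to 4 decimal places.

E[A] = 2.4,  E[B] = 4.7
E[AB] = 10.6
Cov(A,B) = E[AB] − E[A]E[B] = 10.6 − (2.4)(4.7) = -0.68

-0.6800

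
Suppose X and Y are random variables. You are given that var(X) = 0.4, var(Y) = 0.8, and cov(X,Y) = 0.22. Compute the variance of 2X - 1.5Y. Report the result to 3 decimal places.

var(2X - 1.5Y) = (2)²·var(X) + (-1.5)²·var(Y) + 2·(2)·(-1.5)·cov(X,Y)
= 4·0.4 + 2.25·0.8 + -6·0.22 = 2.08

2.080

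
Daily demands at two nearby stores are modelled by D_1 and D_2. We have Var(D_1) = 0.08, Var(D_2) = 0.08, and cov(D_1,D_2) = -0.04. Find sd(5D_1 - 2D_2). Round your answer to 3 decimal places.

Var(5D_1 - 2D_2) = (5)²·Var(D_1) + (-2)²·Var(D_2) + 2·(5)·(-2)·cov(D_1,D_2)
= 25·0.08 + 4·0.08 + -20·-0.04 = 3.12
sd(5D_1 - 2D_2) = √3.12 ≈ 1.766

1.766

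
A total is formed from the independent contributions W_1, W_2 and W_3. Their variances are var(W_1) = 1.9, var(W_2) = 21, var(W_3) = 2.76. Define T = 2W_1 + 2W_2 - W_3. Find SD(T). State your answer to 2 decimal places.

By independence, var(T) = (2)²var(W_1) + (2)²var(W_2) + (-1)²var(W_3)
= (2)²·1.9 + (2)²·21 + (-1)²·2.76 = 94.36
SD(T) = √94.36 ≈ 9.71

9.71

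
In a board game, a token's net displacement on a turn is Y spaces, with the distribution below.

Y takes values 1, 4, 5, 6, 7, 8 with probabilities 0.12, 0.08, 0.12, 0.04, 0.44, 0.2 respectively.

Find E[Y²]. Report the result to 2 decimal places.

E[Y²] = (1)²(0.12) + (4)²(0.08) + (5)²(0.12) + (6)²(0.04) + (7)²(0.44) + (8)²(0.2) = 40.2

40.20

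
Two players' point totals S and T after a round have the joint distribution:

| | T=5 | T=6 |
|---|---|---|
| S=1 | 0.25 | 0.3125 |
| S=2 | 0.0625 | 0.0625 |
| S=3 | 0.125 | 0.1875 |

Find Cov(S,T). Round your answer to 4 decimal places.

0.0156

E[S] = 1.75,  E[T] = 5.5625
E[ST] = 9.75
Cov(S,T) = E[ST] − E[S]E[T] = 9.75 − (1.75)(5.5625) = 0.015625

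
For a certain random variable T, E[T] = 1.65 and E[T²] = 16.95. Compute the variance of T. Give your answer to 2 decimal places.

Var(T) = 16.95 − (1.65)² = 14.2275

14.23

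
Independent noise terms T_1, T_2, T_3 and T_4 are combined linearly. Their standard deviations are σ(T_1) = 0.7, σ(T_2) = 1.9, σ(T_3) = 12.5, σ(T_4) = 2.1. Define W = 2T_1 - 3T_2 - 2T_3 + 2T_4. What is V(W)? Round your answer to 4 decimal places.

V(T_1) = 0.49, V(T_2) = 3.61, V(T_3) = 156.25, V(T_4) = 4.41
By independence, V(W) = (2)²V(T_1) + (-3)²V(T_2) + (-2)²V(T_3) + (2)²V(T_4)
= (2)²·0.49 + (-3)²·3.61 + (-2)²·156.25 + (2)²·4.41 = 677.09

677.0900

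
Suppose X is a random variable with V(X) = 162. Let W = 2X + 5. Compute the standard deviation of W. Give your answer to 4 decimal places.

V(2X + 5) = (2)²·162 = 648
sd(W) = √648 ≈ 25.4558

25.4558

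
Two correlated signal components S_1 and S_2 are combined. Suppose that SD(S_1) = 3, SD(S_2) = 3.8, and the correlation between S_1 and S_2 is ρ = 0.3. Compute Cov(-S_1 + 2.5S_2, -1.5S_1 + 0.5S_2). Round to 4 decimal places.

V(S_1) = (3)² = 9;  V(S_2) = (3.8)² = 14.44
Cov(S_1,S_2) = ρ·SD(S_1)·SD(S_2) = 0.3·3·3.8 = 3.42
Cov(-S_1 + 2.5S_2, -1.5S_1 + 0.5S_2) = (-1)(-1.5)V(S_1) + (2.5)(0.5)V(S_2) + [(-1)(0.5) + (2.5)(-1.5)]Cov(S_1,S_2)
= 1.5·9 + 1.25·14.44 + -4.25·3.42 = 17.015

17.0150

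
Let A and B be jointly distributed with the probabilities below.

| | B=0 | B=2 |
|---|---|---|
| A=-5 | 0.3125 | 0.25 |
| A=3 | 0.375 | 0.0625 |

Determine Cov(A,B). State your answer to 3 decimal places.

E[A] = -1.5,  E[B] = 0.625
E[AB] = -2.125
Cov(A,B) = E[AB] − E[A]E[B] = -2.125 − (-1.5)(0.625) = -1.1875

-1.188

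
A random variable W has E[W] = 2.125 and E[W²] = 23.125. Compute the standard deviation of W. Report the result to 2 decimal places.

var(W) = 23.125 − (2.125)² = 18.609375
SD(W) = √18.609375 ≈ 4.31

4.31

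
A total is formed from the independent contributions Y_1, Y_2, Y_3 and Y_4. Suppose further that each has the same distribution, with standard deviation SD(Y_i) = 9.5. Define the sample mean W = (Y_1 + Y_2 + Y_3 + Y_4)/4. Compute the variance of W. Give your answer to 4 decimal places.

Var(Y_i) = (9.5)² = 90.25
By independence, Var(W) = (0.25)²Var(Y_1) + (0.25)²Var(Y_2) + (0.25)²Var(Y_3) + (0.25)²Var(Y_4)
= (0.25)²·90.25 + (0.25)²·90.25 + (0.25)²·90.25 + (0.25)²·90.25 = 22.5625

22.5625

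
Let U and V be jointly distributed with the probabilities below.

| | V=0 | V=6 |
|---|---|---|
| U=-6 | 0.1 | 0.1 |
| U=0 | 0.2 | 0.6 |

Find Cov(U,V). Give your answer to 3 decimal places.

E[U] = -1.2,  E[V] = 4.2
E[UV] = -3.6
Cov(U,V) = E[UV] − E[U]E[V] = -3.6 − (-1.2)(4.2) = 1.44

1.440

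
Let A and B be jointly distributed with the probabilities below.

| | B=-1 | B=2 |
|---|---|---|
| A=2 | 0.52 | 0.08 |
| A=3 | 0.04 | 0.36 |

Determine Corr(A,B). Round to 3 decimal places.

E[A] = 2.4,  E[B] = 0.32
E[AB] = 1.32
Cov(A,B) = E[AB] − E[A]E[B] = 1.32 − (2.4)(0.32) = 0.552
V(A) = 0.24,  V(B) = 2.2176
ρ = 0.552 / √(0.24·2.2176) ≈ 0.757

0.757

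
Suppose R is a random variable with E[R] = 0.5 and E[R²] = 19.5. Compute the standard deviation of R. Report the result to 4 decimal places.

4.3875

Var(R) = 19.5 − (0.5)² = 19.25
SD(R) = √19.25 ≈ 4.3875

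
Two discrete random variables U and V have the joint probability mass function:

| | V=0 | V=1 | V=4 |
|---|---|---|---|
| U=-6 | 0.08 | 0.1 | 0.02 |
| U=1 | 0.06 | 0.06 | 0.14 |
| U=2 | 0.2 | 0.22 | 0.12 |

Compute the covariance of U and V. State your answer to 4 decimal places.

E[U] = 0.14,  E[V] = 1.5
E[UV] = 0.94
Cov(U,V) = E[UV] − E[U]E[V] = 0.94 − (0.14)(1.5) = 0.73

0.7300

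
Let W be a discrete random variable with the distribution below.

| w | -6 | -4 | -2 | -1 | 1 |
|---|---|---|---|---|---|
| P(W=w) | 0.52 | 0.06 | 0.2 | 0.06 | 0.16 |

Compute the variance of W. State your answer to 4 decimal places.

7.3044

E[W] = (-6)(0.52) + (-4)(0.06) + (-2)(0.2) + (-1)(0.06) + (1)(0.16) = -3.66
E[W²] = (-6)²(0.52) + (-4)²(0.06) + (-2)²(0.2) + (-1)²(0.06) + (1)²(0.16) = 20.7
var(W) = E[W²] − (E[W])² = 20.7 − (-3.66)² = 7.3044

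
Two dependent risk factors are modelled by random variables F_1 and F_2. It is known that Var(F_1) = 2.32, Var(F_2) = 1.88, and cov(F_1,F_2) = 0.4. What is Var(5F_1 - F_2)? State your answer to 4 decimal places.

Var(5F_1 - F_2) = (5)²·Var(F_1) + (-1)²·Var(F_2) + 2·(5)·(-1)·cov(F_1,F_2)
= 25·2.32 + 1·1.88 + -10·0.4 = 55.88

55.8800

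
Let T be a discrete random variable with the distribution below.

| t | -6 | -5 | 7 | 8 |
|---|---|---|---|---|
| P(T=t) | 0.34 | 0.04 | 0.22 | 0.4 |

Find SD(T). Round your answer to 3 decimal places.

E[T] = (-6)(0.34) + (-5)(0.04) + (7)(0.22) + (8)(0.4) = 2.5
E[T²] = (-6)²(0.34) + (-5)²(0.04) + (7)²(0.22) + (8)²(0.4) = 49.62
Var(T) = E[T²] − (E[T])² = 49.62 − (2.5)² = 43.37
SD(T) = √43.37 ≈ 6.586

6.586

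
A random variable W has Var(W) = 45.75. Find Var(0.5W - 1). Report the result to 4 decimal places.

11.4375

Var(0.5W - 1) = (0.5)²·Var(W) = 0.25·45.75 = 11.4375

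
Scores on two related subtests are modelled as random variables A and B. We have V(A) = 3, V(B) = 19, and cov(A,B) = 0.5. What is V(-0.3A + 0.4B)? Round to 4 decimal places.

3.1900

V(-0.3A + 0.4B) = (-0.3)²·V(A) + (0.4)²·V(B) + 2·(-0.3)·(0.4)·cov(A,B)
= 0.09·3 + 0.16·19 + -0.24·0.5 = 3.19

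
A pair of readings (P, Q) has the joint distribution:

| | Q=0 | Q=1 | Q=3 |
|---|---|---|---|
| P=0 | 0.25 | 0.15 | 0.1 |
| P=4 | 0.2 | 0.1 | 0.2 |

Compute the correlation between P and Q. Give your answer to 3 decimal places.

0.196

E[P] = 2,  E[Q] = 1.15
E[PQ] = 2.8
Cov(P,Q) = E[PQ] − E[P]E[Q] = 2.8 − (2)(1.15) = 0.5
var(P) = 4,  var(Q) = 1.6275
ρ = 0.5 / √(4·1.6275) ≈ 0.196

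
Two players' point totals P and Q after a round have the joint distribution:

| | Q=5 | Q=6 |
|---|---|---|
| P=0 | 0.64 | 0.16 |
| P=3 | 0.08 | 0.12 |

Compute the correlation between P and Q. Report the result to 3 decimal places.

E[P] = 0.6,  E[Q] = 5.28
E[PQ] = 3.36
Cov(P,Q) = E[PQ] − E[P]E[Q] = 3.36 − (0.6)(5.28) = 0.192
V(P) = 1.44,  V(Q) = 0.2016
ρ = 0.192 / √(1.44·0.2016) ≈ 0.356

0.356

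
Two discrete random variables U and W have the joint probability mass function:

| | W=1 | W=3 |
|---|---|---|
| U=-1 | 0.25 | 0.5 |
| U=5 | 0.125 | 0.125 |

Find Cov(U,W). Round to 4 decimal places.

E[U] = 0.5,  E[W] = 2.25
E[UW] = 0.75
Cov(U,W) = E[UW] − E[U]E[W] = 0.75 − (0.5)(2.25) = -0.375

-0.3750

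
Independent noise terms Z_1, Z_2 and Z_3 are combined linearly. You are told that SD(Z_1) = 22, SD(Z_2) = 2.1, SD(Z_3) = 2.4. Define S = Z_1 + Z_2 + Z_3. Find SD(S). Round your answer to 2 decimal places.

Var(Z_1) = 484, Var(Z_2) = 4.41, Var(Z_3) = 5.76
By independence, Var(S) = (1)²Var(Z_1) + (1)²Var(Z_2) + (1)²Var(Z_3)
= (1)²·484 + (1)²·4.41 + (1)²·5.76 = 494.17
SD(S) = √494.17 ≈ 22.23

22.23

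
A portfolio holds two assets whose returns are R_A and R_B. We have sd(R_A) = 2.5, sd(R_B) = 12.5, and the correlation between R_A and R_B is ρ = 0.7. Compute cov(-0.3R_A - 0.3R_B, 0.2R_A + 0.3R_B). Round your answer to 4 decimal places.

var(R_A) = (2.5)² = 6.25;  var(R_B) = (12.5)² = 156.25
cov(R_A,R_B) = ρ·sd(R_A)·sd(R_B) = 0.7·2.5·12.5 = 21.875
cov(-0.3R_A - 0.3R_B, 0.2R_A + 0.3R_B) = (-0.3)(0.2)var(R_A) + (-0.3)(0.3)var(R_B) + [(-0.3)(0.3) + (-0.3)(0.2)]cov(R_A,R_B)
= -0.06·6.25 + -0.09·156.25 + -0.15·21.875 = -17.71875

-17.7188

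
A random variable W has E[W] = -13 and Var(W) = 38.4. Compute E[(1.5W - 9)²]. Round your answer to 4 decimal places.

E[1.5W - 9] = 1.5·-13 − 9 = -28.5
Var(1.5W - 9) = (1.5)²·38.4 = 86.4
E[(1.5W - 9)²] = Var((1.5W - 9)) + (E[(1.5W - 9)])² = 86.4 + (-28.5)² = 898.65

898.6500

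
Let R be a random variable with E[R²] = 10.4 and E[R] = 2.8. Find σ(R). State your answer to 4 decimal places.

1.6000

V(R) = 10.4 − (2.8)² = 2.56
σ(R) = √2.56 ≈ 1.6000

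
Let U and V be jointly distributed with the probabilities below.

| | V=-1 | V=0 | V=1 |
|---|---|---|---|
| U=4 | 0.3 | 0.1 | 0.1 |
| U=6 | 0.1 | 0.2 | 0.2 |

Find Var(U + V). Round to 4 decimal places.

2.2900

E[U] = 5,  E[V] = -0.1,  E[UV] = -0.2
Var(U) = 26 − (5)² = 1;  Var(V) = 0.7 − (-0.1)² = 0.69
Cov(U,V) = -0.2 − (5)(-0.1) = 0.3
Var(U + V) = (1)²·1 + (1)²·0.69 + 2·(1)·(1)·0.3 = 2.29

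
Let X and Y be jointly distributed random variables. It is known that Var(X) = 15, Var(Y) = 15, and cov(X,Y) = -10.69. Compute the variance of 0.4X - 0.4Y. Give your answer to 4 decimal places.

8.2208

Var(0.4X - 0.4Y) = (0.4)²·Var(X) + (-0.4)²·Var(Y) + 2·(0.4)·(-0.4)·cov(X,Y)
= 0.16·15 + 0.16·15 + -0.32·-10.69 = 8.2208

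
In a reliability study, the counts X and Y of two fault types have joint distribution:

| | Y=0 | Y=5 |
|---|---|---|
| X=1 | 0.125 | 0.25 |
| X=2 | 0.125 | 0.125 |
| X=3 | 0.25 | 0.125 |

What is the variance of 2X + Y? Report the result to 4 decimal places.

E[X] = 2,  E[Y] = 2.5,  E[XY] = 4.375
var(X) = 4.75 − (2)² = 0.75;  var(Y) = 12.5 − (2.5)² = 6.25
Cov(X,Y) = 4.375 − (2)(2.5) = -0.625
var(2X + Y) = (2)²·0.75 + (1)²·6.25 + 2·(2)·(1)·-0.625 = 6.75

6.7500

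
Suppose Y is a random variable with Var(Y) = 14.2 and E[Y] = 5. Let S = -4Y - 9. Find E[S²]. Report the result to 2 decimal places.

E[-4Y - 9] = -4·5 − 9 = -29
Var(-4Y - 9) = (-4)²·14.2 = 227.2
E[S²] = Var(S) + (E[S])² = 227.2 + (-29)² = 1068.2

1068.20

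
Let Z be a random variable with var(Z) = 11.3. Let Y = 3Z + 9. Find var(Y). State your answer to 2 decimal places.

101.70

var(3Z + 9) = (3)²·var(Z) = 9·11.3 = 101.7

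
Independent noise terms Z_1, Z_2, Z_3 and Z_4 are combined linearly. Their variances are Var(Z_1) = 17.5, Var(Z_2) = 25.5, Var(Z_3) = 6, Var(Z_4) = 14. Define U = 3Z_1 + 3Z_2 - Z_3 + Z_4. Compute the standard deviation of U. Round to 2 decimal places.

20.17

By independence, Var(U) = (3)²Var(Z_1) + (3)²Var(Z_2) + (-1)²Var(Z_3) + (1)²Var(Z_4)
= (3)²·17.5 + (3)²·25.5 + (-1)²·6 + (1)²·14 = 407
SD(U) = √407 ≈ 20.17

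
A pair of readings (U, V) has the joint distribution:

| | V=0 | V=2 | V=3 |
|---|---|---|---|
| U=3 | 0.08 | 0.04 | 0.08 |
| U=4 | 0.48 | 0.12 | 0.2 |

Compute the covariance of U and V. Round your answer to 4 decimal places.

-0.0880

E[U] = 3.8,  E[V] = 1.16
E[UV] = 4.32
Cov(U,V) = E[UV] − E[U]E[V] = 4.32 − (3.8)(1.16) = -0.088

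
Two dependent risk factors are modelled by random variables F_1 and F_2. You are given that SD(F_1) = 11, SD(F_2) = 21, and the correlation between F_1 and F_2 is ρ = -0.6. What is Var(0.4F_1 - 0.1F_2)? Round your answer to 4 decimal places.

Var(F_1) = (11)² = 121;  Var(F_2) = (21)² = 441
cov(F_1,F_2) = ρ·SD(F_1)·SD(F_2) = -0.6·11·21 = -138.6
Var(0.4F_1 - 0.1F_2) = (0.4)²·Var(F_1) + (-0.1)²·Var(F_2) + 2·(0.4)·(-0.1)·cov(F_1,F_2)
= 0.16·121 + 0.01·441 + -0.08·-138.6 = 34.858

34.8580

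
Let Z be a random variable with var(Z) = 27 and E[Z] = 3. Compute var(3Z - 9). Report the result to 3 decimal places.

243.000

var(3Z - 9) = (3)²·var(Z) = 9·27 = 243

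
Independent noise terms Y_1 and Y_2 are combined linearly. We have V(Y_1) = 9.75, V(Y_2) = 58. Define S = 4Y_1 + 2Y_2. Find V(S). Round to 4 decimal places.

By independence, V(S) = (4)²V(Y_1) + (2)²V(Y_2)
= (4)²·9.75 + (2)²·58 = 388

388.0000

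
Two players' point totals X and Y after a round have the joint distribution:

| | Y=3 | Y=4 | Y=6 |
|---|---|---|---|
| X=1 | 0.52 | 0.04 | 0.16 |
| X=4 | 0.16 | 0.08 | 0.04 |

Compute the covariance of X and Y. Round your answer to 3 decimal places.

-0.005

E[X] = 1.84,  E[Y] = 3.72
E[XY] = 6.84
Cov(X,Y) = E[XY] − E[X]E[Y] = 6.84 − (1.84)(3.72) = -0.0048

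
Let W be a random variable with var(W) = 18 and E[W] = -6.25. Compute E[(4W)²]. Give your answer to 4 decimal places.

E[4W] = 4·-6.25 = -25
var(4W) = (4)²·18 = 288
E[(4W)²] = var((4W)) + (E[(4W)])² = 288 + (-25)² = 913

913.0000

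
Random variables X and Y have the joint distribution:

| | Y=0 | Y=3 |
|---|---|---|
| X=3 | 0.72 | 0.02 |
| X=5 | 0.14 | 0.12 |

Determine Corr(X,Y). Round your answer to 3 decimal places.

0.549

E[X] = 3.52,  E[Y] = 0.42
E[XY] = 1.98
Cov(X,Y) = E[XY] − E[X]E[Y] = 1.98 − (3.52)(0.42) = 0.5016
var(X) = 0.7696,  var(Y) = 1.0836
ρ = 0.5016 / √(0.7696·1.0836) ≈ 0.549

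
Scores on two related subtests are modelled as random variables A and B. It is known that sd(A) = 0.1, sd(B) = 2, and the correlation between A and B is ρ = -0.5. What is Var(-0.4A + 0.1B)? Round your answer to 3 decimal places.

0.050

Var(A) = (0.1)² = 0.01;  Var(B) = (2)² = 4
cov(A,B) = ρ·sd(A)·sd(B) = -0.5·0.1·2 = -0.1
Var(-0.4A + 0.1B) = (-0.4)²·Var(A) + (0.1)²·Var(B) + 2·(-0.4)·(0.1)·cov(A,B)
= 0.16·0.01 + 0.01·4 + -0.08·-0.1 = 0.0496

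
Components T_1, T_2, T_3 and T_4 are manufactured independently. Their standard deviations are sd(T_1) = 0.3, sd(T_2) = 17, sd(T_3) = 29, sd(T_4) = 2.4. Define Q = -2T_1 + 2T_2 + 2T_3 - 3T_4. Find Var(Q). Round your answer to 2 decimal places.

Var(T_1) = 0.09, Var(T_2) = 289, Var(T_3) = 841, Var(T_4) = 5.76
By independence, Var(Q) = (-2)²Var(T_1) + (2)²Var(T_2) + (2)²Var(T_3) + (-3)²Var(T_4)
= (-2)²·0.09 + (2)²·289 + (2)²·841 + (-3)²·5.76 = 4572.2

4572.20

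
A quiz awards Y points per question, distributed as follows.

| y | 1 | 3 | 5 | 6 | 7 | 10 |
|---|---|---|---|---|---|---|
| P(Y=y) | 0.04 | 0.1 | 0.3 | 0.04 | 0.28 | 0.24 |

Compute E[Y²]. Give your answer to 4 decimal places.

E[Y²] = (1)²(0.04) + (3)²(0.1) + (5)²(0.3) + (6)²(0.04) + (7)²(0.28) + (10)²(0.24) = 47.6

47.6000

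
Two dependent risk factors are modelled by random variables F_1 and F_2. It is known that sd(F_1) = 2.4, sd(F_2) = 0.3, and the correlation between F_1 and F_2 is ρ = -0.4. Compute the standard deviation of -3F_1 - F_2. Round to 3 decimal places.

var(F_1) = (2.4)² = 5.76;  var(F_2) = (0.3)² = 0.09
Cov(F_1,F_2) = ρ·sd(F_1)·sd(F_2) = -0.4·2.4·0.3 = -0.288
var(-3F_1 - F_2) = (-3)²·var(F_1) + (-1)²·var(F_2) + 2·(-3)·(-1)·Cov(F_1,F_2)
= 9·5.76 + 1·0.09 + 6·-0.288 = 50.202
sd(-3F_1 - F_2) = √50.202 ≈ 7.085

7.085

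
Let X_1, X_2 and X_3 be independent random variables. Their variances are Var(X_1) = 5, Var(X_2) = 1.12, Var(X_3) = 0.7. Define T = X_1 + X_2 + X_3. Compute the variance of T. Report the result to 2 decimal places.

6.82

By independence, Var(T) = (1)²Var(X_1) + (1)²Var(X_2) + (1)²Var(X_3)
= (1)²·5 + (1)²·1.12 + (1)²·0.7 = 6.82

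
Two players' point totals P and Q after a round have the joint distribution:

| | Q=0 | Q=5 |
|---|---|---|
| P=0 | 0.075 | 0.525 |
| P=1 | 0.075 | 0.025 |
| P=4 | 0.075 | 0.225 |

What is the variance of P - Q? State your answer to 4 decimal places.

E[P] = 1.3,  E[Q] = 3.875,  E[PQ] = 4.625
var(P) = 4.9 − (1.3)² = 3.21;  var(Q) = 19.375 − (3.875)² = 4.359375
Cov(P,Q) = 4.625 − (1.3)(3.875) = -0.4125
var(P - Q) = (1)²·3.21 + (-1)²·4.359375 + 2·(1)·(-1)·-0.4125 = 8.394375

8.3944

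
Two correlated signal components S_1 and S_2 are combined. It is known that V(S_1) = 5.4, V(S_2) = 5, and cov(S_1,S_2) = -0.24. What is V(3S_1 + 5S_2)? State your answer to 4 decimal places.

166.4000

V(3S_1 + 5S_2) = (3)²·V(S_1) + (5)²·V(S_2) + 2·(3)·(5)·cov(S_1,S_2)
= 9·5.4 + 25·5 + 30·-0.24 = 166.4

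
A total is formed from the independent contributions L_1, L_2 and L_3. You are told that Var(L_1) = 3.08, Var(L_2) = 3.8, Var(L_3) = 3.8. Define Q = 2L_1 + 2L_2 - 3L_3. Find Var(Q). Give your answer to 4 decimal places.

By independence, Var(Q) = (2)²Var(L_1) + (2)²Var(L_2) + (-3)²Var(L_3)
= (2)²·3.08 + (2)²·3.8 + (-3)²·3.8 = 61.72

61.7200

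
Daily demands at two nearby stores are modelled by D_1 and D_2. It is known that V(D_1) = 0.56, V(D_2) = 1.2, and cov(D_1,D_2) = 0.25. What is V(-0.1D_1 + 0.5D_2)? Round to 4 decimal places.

V(-0.1D_1 + 0.5D_2) = (-0.1)²·V(D_1) + (0.5)²·V(D_2) + 2·(-0.1)·(0.5)·cov(D_1,D_2)
= 0.01·0.56 + 0.25·1.2 + -0.1·0.25 = 0.2806

0.2806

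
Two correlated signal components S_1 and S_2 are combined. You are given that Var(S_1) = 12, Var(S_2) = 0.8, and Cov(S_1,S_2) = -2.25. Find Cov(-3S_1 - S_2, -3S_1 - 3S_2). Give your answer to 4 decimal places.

83.4000

Cov(-3S_1 - S_2, -3S_1 - 3S_2) = (-3)(-3)Var(S_1) + (-1)(-3)Var(S_2) + [(-3)(-3) + (-1)(-3)]Cov(S_1,S_2)
= 9·12 + 3·0.8 + 12·-2.25 = 83.4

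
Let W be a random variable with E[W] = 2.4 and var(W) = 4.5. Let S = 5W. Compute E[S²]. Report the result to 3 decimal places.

256.500

E[5W] = 5·2.4 = 12
var(5W) = (5)²·4.5 = 112.5
E[S²] = var(S) + (E[S])² = 112.5 + (12)² = 256.5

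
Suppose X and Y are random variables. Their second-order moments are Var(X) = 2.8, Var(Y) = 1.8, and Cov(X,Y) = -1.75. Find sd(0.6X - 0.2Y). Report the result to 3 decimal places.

1.225

Var(0.6X - 0.2Y) = (0.6)²·Var(X) + (-0.2)²·Var(Y) + 2·(0.6)·(-0.2)·Cov(X,Y)
= 0.36·2.8 + 0.04·1.8 + -0.24·-1.75 = 1.5
sd(0.6X - 0.2Y) = √1.5 ≈ 1.225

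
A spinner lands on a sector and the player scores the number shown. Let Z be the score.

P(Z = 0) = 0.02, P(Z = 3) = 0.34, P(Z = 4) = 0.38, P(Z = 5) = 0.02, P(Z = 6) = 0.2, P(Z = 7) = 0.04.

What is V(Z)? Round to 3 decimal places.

1.826

E[Z] = (0)(0.02) + (3)(0.34) + (4)(0.38) + (5)(0.02) + (6)(0.2) + (7)(0.04) = 4.12
E[Z²] = (0)²(0.02) + (3)²(0.34) + (4)²(0.38) + (5)²(0.02) + (6)²(0.2) + (7)²(0.04) = 18.8
V(Z) = E[Z²] − (E[Z])² = 18.8 − (4.12)² = 1.8256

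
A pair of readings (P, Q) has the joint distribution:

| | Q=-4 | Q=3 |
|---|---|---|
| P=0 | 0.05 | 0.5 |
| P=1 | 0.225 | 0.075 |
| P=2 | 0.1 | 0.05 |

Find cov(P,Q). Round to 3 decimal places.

-1.400

E[P] = 0.6,  E[Q] = 0.375
E[PQ] = -1.175
cov(P,Q) = E[PQ] − E[P]E[Q] = -1.175 − (0.6)(0.375) = -1.4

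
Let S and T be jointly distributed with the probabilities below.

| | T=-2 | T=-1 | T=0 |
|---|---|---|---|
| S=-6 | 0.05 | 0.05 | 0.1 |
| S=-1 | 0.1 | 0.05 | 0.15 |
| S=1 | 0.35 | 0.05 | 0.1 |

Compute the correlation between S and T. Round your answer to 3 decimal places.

E[S] = -1,  E[T] = -1.15
E[ST] = 0.4
Cov(S,T) = E[ST] − E[S]E[T] = 0.4 − (-1)(-1.15) = -0.75
var(S) = 7,  var(T) = 0.8275
ρ = -0.75 / √(7·0.8275) ≈ -0.312

-0.312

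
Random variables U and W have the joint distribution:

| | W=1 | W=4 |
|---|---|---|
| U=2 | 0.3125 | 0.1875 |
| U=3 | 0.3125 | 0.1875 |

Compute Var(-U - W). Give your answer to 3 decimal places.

E[U] = 2.5,  E[W] = 2.125,  E[UW] = 5.3125
Var(U) = 6.5 − (2.5)² = 0.25;  Var(W) = 6.625 − (2.125)² = 2.109375
Cov(U,W) = 5.3125 − (2.5)(2.125) = 0
Var(-U - W) = (-1)²·0.25 + (-1)²·2.109375 + 2·(-1)·(-1)·0 = 2.359375

2.359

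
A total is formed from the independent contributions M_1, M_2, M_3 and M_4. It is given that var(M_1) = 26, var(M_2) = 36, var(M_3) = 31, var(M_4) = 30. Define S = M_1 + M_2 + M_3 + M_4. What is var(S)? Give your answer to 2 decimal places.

By independence, var(S) = (1)²var(M_1) + (1)²var(M_2) + (1)²var(M_3) + (1)²var(M_4)
= (1)²·26 + (1)²·36 + (1)²·31 + (1)²·30 = 123

123.00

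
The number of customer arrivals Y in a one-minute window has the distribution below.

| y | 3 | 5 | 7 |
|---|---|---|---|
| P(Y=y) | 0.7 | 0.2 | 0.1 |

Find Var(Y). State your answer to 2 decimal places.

1.76

E[Y] = (3)(0.7) + (5)(0.2) + (7)(0.1) = 3.8
E[Y²] = (3)²(0.7) + (5)²(0.2) + (7)²(0.1) = 16.2
Var(Y) = E[Y²] − (E[Y])² = 16.2 − (3.8)² = 1.76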